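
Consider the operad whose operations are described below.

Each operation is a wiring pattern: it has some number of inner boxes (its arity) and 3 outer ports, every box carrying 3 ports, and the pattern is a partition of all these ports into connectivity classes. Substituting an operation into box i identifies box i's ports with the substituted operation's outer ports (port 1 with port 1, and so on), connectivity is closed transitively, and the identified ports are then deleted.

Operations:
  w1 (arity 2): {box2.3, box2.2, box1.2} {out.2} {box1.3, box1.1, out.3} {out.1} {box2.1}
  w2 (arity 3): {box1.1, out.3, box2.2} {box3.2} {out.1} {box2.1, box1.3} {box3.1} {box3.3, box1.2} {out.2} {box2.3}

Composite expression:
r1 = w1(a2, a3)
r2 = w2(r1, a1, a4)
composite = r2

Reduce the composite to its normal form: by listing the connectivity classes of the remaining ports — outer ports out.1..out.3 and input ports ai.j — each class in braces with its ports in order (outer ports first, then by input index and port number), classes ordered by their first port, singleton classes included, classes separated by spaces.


Two ports join when wires chain via w2-identified ports.
after w1, the pattern on (a2, a3) reads {out.1} {out.2} {out.3, a2.1, a2.3} {a2.2, a3.2, a3.3} {a3.1} (out.j = its outer ports)
after w2, the pattern on (a2, a3, a1, a4) reads {out.1} {out.2} {out.3, a1.2} {a1.1, a2.1, a2.3} {a1.3} {a2.2, a3.2, a3.3} {a3.1} {a4.1} {a4.2} {a4.3} (out.j = its outer ports)

{out.1} {out.2} {out.3, a1.2} {a1.1, a2.1, a2.3} {a1.3} {a2.2, a3.2, a3.3} {a3.1} {a4.1} {a4.2} {a4.3}


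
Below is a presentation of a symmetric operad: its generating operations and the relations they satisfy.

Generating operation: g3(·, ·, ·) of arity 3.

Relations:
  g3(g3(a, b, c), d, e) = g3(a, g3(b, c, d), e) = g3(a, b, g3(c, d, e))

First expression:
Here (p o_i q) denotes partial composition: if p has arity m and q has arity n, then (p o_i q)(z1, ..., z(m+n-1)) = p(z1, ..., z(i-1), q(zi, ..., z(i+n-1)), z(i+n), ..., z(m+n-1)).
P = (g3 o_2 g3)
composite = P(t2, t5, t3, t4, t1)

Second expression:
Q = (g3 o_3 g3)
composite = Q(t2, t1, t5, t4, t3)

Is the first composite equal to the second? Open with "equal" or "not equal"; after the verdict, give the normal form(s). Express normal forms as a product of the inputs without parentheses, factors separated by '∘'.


not equal; the first gives t2 ∘ t5 ∘ t3 ∘ t4 ∘ t1 and the second t2 ∘ t1 ∘ t5 ∘ t4 ∘ t3

The first composite normalizes to t2 ∘ t5 ∘ t3 ∘ t4 ∘ t1
The second composite normalizes to t2 ∘ t1 ∘ t5 ∘ t4 ∘ t3
They disagree, so not equal.


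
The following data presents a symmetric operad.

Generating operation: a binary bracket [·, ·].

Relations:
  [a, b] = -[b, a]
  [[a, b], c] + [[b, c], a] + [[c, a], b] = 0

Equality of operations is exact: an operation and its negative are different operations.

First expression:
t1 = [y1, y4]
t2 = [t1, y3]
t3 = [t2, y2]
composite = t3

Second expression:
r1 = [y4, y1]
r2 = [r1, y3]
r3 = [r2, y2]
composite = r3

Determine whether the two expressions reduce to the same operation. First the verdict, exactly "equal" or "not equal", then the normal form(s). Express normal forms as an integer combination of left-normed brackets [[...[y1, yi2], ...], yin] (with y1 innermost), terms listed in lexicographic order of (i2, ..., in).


not equal: they reduce to [[[y1, y4], y3], y2] and -[[[y1, y4], y3], y2]

The first expression reduces to [[[y1, y4], y3], y2]
The second expression reduces to -[[[y1, y4], y3], y2]
Different reductions; not equal.


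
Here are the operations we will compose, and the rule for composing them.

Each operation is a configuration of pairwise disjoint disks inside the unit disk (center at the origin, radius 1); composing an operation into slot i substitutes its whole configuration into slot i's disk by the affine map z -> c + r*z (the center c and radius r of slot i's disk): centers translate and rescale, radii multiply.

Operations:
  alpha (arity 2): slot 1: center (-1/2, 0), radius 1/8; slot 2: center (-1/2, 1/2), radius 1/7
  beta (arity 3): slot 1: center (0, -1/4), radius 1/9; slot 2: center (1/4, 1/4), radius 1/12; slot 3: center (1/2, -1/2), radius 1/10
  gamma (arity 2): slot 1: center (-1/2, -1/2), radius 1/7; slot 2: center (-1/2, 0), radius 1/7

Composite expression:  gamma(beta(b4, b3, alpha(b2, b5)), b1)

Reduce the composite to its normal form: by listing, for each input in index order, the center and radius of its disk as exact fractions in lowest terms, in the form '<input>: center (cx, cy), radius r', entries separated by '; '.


b1: center (-1/2, 0), radius 1/7; b2: center (-61/140, -4/7), radius 1/560; b3: center (-13/28, -13/28), radius 1/84; b4: center (-1/2, -15/28), radius 1/63; b5: center (-61/140, -79/140), radius 1/490

Follow each b-input down from gamma: c' goes to c + r*c', radius to r*r'.
b4 passes through 2 substitutions, ending at center (-1/2, -15/28), radius 1/63
b3 passes through 2 substitutions, ending at center (-13/28, -13/28), radius 1/84
b2 passes through 3 substitutions, ending at center (-61/140, -4/7), radius 1/560
b5 passes through 3 substitutions, ending at center (-61/140, -79/140), radius 1/490
b1 passes through 1 substitution, ending at center (-1/2, 0), radius 1/7


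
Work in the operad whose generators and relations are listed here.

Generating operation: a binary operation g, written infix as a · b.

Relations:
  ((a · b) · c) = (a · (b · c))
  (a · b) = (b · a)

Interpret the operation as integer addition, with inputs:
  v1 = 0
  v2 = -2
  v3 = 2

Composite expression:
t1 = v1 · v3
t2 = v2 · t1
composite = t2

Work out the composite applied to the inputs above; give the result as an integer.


0

(v1 · v3) = 2
(v2 · (v1 · v3)) = 0


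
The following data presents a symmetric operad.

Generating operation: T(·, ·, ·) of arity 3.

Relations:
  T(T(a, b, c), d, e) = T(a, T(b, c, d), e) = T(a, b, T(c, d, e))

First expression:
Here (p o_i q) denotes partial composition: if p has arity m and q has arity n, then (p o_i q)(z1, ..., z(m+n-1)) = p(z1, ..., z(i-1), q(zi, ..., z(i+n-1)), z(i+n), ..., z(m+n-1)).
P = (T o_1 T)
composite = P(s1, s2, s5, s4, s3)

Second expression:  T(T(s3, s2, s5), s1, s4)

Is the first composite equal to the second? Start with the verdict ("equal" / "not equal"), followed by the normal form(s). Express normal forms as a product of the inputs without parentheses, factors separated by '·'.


not equal: they reduce to s1 · s2 · s5 · s4 · s3 and s3 · s2 · s5 · s1 · s4

Normal form of the first expression: s1 · s2 · s5 · s4 · s3
Normal form of the second expression: s3 · s2 · s5 · s1 · s4
The forms do not match — not equal.


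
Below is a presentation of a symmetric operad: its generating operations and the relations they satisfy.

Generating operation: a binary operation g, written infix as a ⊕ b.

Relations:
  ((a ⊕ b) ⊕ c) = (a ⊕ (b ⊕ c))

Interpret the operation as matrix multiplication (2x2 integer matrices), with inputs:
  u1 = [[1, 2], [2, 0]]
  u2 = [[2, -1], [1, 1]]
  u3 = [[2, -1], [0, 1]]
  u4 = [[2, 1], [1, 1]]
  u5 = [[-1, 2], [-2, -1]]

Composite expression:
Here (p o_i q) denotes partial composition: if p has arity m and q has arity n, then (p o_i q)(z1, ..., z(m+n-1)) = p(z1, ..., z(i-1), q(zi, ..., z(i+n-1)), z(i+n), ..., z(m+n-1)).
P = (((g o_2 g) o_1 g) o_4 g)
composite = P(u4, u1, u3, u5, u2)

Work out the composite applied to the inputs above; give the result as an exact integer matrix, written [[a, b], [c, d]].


(u4 ⊕ u1) = [[4, 4], [3, 2]]
(u5 ⊕ u2) = [[0, 3], [-5, 1]]
(u3 ⊕ (u5 ⊕ u2)) = [[5, 5], [-5, 1]]
((u4 ⊕ u1) ⊕ (u3 ⊕ (u5 ⊕ u2))) = [[0, 24], [5, 17]]

[[0, 24], [5, 17]]


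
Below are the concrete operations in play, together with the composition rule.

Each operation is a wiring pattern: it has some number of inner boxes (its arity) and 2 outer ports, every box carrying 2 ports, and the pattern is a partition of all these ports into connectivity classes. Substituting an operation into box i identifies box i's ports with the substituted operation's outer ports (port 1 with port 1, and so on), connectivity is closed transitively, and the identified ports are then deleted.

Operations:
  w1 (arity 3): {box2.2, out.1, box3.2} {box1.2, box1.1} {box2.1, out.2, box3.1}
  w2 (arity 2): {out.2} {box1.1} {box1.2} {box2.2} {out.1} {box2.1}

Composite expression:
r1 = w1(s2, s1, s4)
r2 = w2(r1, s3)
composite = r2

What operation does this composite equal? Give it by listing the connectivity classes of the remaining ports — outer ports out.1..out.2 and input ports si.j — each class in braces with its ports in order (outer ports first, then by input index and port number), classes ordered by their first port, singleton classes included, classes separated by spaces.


{out.1} {out.2} {s1.1, s4.1} {s1.2, s4.2} {s2.1, s2.2} {s3.1} {s3.2}


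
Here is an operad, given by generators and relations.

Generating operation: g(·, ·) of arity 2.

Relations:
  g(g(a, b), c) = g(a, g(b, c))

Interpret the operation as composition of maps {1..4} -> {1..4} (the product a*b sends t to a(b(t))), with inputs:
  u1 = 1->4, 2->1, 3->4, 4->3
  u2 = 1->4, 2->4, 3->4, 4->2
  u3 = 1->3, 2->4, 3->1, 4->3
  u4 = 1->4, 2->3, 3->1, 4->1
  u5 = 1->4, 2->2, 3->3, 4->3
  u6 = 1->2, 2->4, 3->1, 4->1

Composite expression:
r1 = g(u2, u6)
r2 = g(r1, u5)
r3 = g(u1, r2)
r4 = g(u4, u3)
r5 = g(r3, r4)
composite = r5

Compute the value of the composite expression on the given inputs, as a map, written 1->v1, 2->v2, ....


1->3, 2->3, 3->3, 4->3

g(u2, u6) = 1->4, 2->2, 3->4, 4->4
g(g(u2, u6), u5) = 1->4, 2->2, 3->4, 4->4
g(u1, g(g(u2, u6), u5)) = 1->3, 2->1, 3->3, 4->3
g(u4, u3) = 1->1, 2->1, 3->4, 4->1
g(g(u1, g(g(u2, u6), u5)), g(u4, u3)) = 1->3, 2->3, 3->3, 4->3


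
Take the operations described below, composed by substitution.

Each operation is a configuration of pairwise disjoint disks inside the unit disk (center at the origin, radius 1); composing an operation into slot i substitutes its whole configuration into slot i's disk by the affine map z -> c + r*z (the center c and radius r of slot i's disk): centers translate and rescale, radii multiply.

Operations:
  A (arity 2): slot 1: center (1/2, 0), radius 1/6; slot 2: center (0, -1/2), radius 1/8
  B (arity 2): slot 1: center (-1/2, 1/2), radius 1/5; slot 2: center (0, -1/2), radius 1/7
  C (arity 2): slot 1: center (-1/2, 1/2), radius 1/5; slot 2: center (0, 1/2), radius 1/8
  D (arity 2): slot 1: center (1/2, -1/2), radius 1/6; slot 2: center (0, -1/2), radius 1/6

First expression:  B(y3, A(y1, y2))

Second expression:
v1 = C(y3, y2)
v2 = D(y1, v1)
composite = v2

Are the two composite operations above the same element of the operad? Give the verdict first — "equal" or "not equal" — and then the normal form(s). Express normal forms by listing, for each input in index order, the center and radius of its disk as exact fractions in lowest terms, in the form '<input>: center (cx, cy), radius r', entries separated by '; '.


not equal; first: y1: center (1/14, -1/2), radius 1/42; y2: center (0, -4/7), radius 1/56; y3: center (-1/2, 1/2), radius 1/5; second: y1: center (1/2, -1/2), radius 1/6; y2: center (0, -5/12), radius 1/48; y3: center (-1/12, -5/12), radius 1/30

In normal form, the first expression is y1: center (1/14, -1/2), radius 1/42; y2: center (0, -4/7), radius 1/56; y3: center (-1/2, 1/2), radius 1/5
In normal form, the second expression is y1: center (1/2, -1/2), radius 1/6; y2: center (0, -5/12), radius 1/48; y3: center (-1/12, -5/12), radius 1/30
Different reductions; not equal.


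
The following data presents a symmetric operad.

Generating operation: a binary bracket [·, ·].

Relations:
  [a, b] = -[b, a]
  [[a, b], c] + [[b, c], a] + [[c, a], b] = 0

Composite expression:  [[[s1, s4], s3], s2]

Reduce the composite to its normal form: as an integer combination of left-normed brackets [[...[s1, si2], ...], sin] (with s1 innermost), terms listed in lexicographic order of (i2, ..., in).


[[[s1, s4], s3], s2]


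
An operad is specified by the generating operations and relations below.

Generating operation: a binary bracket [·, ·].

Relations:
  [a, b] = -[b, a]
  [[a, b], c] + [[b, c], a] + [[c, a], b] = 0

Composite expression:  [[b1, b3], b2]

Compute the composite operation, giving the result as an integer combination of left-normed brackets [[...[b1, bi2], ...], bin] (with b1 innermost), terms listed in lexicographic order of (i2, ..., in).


[[b1, b3], b2]

In the tensor algebra, words opening b1 carry the b1-anchored form.
Composite bracket: [[b1, b3], b2]
Under [a, b] = ab - ba we get 4 signed associative words (2^2 = 4).
Only words starting with b1 matter:
  b1b3b2 appears with sign +1, giving the term +[[b1, b3], b2]


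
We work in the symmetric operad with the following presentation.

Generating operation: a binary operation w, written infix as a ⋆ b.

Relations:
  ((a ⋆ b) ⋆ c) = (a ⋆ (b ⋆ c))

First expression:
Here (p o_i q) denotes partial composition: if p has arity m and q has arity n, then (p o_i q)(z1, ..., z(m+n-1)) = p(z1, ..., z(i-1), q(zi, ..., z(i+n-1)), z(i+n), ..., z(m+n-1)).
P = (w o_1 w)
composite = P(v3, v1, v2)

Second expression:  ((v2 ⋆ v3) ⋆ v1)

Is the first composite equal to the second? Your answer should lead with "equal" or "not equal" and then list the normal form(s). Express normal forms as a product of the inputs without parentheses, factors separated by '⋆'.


In normal form, the first expression is v3 ⋆ v1 ⋆ v2
In normal form, the second expression is v2 ⋆ v3 ⋆ v1
They disagree, so not equal.

not equal — first v3 ⋆ v1 ⋆ v2, second v2 ⋆ v3 ⋆ v1


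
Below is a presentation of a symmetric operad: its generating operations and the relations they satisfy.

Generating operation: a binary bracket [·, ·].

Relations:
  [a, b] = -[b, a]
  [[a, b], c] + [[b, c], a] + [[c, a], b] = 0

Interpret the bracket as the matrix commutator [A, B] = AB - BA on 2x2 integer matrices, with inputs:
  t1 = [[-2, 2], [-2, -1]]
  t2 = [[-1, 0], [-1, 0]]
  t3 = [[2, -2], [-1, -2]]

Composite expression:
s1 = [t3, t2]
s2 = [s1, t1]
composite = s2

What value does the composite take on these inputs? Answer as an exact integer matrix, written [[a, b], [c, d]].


[[-6, 6], [3, 6]]

[t3, t2] = [[2, -2], [5, -2]]
[[t3, t2], t1] = [[-6, 6], [3, 6]]


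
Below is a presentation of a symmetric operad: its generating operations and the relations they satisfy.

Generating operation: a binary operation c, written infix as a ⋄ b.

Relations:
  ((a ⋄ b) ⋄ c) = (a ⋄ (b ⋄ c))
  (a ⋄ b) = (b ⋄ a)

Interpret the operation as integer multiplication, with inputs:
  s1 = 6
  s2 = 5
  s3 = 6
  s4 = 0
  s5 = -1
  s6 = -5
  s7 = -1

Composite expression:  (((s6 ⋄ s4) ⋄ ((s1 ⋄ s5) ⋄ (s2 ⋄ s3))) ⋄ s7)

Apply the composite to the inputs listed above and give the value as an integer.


0

(s6 ⋄ s4) = 0
(s1 ⋄ s5) = -6
(s2 ⋄ s3) = 30
((s1 ⋄ s5) ⋄ (s2 ⋄ s3)) = -180
((s6 ⋄ s4) ⋄ ((s1 ⋄ s5) ⋄ (s2 ⋄ s3))) = 0
(((s6 ⋄ s4) ⋄ ((s1 ⋄ s5) ⋄ (s2 ⋄ s3))) ⋄ s7) = 0


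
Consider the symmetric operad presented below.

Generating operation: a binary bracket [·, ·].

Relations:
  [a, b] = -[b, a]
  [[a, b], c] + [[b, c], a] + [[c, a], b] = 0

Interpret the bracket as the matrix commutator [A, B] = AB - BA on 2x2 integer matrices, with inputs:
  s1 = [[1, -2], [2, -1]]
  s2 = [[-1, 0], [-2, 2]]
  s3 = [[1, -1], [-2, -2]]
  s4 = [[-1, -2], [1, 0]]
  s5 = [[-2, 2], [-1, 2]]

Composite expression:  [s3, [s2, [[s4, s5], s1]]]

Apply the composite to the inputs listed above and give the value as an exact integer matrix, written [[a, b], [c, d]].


[[-210, -100], [-430, 210]]


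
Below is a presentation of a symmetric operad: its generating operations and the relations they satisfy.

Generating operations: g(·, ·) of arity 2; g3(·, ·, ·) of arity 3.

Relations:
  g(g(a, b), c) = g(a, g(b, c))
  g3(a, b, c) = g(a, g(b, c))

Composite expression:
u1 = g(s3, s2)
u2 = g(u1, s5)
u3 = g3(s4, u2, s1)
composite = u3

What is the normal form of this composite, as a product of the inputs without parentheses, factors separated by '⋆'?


s4 ⋆ s3 ⋆ s2 ⋆ s5 ⋆ s1

Associativity of g3 dissolves the nesting; only the s-input order survives.
g(s3, s2) unparenthesizes to s3 ⋆ s2
g(g(s3, s2), s5) unparenthesizes to s3 ⋆ s2 ⋆ s5
g3(s4, g(g(s3, s2), s5), s1) unparenthesizes to s4 ⋆ s3 ⋆ s2 ⋆ s5 ⋆ s1


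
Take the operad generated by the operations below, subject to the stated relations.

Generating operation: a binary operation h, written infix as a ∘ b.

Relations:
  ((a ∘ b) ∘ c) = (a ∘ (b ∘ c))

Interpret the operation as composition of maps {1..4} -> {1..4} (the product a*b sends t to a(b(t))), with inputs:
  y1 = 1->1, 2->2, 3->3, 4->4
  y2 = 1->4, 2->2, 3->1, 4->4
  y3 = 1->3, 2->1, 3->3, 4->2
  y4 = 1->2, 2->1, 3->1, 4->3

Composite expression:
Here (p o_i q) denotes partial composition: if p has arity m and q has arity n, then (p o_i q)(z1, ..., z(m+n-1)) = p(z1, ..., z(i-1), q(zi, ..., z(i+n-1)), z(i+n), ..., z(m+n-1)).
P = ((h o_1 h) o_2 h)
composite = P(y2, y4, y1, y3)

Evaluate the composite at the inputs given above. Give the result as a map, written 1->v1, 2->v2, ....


1->4, 2->2, 3->4, 4->4

(y4 ∘ y1) = 1->2, 2->1, 3->1, 4->3
(y2 ∘ (y4 ∘ y1)) = 1->2, 2->4, 3->4, 4->1
((y2 ∘ (y4 ∘ y1)) ∘ y3) = 1->4, 2->2, 3->4, 4->4


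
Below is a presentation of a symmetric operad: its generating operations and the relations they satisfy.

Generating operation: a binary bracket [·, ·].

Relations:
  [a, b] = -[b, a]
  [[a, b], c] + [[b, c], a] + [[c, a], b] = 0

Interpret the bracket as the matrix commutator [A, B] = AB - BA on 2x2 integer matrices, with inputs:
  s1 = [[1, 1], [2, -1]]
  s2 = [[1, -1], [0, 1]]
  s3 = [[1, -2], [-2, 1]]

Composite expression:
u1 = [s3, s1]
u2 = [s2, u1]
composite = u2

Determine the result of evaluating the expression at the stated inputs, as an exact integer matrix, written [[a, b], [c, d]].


[[4, -4], [0, -4]]

[s3, s1] = [[-2, 4], [-4, 2]]
[s2, [s3, s1]] = [[4, -4], [0, -4]]


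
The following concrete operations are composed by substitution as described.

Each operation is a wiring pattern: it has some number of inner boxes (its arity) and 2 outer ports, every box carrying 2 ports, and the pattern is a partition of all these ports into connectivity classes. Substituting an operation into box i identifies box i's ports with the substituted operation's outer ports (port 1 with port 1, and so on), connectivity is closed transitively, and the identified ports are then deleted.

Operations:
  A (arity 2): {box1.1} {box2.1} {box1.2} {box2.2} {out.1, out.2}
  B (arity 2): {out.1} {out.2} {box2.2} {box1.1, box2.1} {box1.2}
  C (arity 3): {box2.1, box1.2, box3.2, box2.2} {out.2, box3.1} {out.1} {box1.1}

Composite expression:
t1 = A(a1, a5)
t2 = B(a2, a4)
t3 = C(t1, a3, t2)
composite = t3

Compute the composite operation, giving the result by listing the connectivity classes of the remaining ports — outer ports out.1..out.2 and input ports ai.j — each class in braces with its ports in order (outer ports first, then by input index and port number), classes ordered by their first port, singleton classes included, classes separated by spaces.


{out.1} {out.2} {a1.1} {a1.2} {a2.1, a4.1} {a2.2} {a3.1, a3.2} {a4.2} {a5.1} {a5.2}


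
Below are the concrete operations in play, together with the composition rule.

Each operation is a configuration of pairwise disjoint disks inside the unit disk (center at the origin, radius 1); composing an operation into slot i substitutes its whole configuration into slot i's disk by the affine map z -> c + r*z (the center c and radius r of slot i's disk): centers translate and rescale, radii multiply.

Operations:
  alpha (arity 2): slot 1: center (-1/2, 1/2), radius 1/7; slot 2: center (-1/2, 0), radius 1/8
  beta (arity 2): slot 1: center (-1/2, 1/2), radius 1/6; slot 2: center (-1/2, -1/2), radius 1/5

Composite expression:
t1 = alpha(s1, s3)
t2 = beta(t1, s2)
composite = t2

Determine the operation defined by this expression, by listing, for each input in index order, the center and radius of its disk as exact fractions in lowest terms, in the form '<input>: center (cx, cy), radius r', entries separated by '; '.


s1: center (-7/12, 7/12), radius 1/42; s2: center (-1/2, -1/2), radius 1/5; s3: center (-7/12, 1/2), radius 1/48

Each s-disk chains the slot maps above it in beta; radii multiply.
input s1: composing its 2 substitution steps yields center (-7/12, 7/12), radius 1/42
input s3: composing its 2 substitution steps yields center (-7/12, 1/2), radius 1/48
input s2: composing its 1 substitution step yields center (-1/2, -1/2), radius 1/5


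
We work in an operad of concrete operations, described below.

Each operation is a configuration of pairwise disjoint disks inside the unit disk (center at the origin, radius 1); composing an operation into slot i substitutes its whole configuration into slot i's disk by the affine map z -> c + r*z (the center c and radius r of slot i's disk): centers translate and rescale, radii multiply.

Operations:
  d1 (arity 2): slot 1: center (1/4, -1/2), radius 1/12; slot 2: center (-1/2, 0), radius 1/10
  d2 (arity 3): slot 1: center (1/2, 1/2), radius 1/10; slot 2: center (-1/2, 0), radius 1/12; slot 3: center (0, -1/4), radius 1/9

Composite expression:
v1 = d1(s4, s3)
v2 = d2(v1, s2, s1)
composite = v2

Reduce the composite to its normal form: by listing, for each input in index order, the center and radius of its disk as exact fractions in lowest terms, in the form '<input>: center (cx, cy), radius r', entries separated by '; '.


s1: center (0, -1/4), radius 1/9; s2: center (-1/2, 0), radius 1/12; s3: center (9/20, 1/2), radius 1/100; s4: center (21/40, 9/20), radius 1/120


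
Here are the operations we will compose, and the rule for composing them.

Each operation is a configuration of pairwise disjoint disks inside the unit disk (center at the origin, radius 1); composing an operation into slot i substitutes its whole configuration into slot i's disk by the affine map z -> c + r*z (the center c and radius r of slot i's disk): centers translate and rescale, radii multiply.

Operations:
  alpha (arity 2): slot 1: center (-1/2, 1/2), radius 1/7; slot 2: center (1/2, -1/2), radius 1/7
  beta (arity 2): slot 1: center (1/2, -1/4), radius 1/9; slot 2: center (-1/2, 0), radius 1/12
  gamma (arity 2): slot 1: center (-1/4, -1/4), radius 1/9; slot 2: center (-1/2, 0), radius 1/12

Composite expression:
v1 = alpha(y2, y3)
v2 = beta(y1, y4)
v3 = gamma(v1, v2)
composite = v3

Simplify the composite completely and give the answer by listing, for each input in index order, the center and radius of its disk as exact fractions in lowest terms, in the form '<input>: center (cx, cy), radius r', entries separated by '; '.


y1: center (-11/24, -1/48), radius 1/108; y2: center (-11/36, -7/36), radius 1/63; y3: center (-7/36, -11/36), radius 1/63; y4: center (-13/24, 0), radius 1/144


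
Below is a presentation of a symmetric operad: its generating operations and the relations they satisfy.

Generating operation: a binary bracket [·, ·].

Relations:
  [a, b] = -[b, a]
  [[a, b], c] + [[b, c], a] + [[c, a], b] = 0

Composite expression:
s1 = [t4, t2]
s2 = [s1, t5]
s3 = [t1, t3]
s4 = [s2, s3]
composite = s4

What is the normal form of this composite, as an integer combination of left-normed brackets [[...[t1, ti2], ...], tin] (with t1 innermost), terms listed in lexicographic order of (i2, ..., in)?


[[[[t1, t3], t2], t4], t5] - [[[[t1, t3], t4], t2], t5] - [[[[t1, t3], t5], t2], t4] + [[[[t1, t3], t5], t4], t2]

Expand each bracket as ab - ba; the t1-initial words give the coefficients.
Composite bracket: [[[t4, t2], t5], [t1, t3]]
Full expansion: 16 signed words from ab - ba (2^4 = 16).
Coefficients come from the t1-initial words:
  from t1t3t2t4t5, sign +1: term +[[[[t1, t3], t2], t4], t5]
  from t1t3t4t2t5, sign -1: term -[[[[t1, t3], t4], t2], t5]
  from t1t3t5t2t4, sign -1: term -[[[[t1, t3], t5], t2], t4]
  from t1t3t5t4t2, sign +1: term +[[[[t1, t3], t5], t4], t2]


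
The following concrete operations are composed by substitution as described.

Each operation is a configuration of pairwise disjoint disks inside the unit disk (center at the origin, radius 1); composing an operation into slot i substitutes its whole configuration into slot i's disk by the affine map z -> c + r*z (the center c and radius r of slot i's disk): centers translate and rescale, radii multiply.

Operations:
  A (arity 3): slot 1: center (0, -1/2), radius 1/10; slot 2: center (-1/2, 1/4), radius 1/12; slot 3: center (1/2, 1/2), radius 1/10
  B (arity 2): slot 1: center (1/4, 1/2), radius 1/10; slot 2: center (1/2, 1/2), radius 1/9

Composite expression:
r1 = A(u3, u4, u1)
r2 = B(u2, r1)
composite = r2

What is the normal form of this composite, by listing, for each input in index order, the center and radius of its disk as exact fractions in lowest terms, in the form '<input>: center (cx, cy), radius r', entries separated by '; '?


u1: center (5/9, 5/9), radius 1/90; u2: center (1/4, 1/2), radius 1/10; u3: center (1/2, 4/9), radius 1/90; u4: center (4/9, 19/36), radius 1/108

Nesting under B composes maps z -> c + r*z down each u-path.
tracing u2 down its 1-map path: center (1/4, 1/2), radius 1/10
tracing u3 down its 2-map path: center (1/2, 4/9), radius 1/90
tracing u4 down its 2-map path: center (4/9, 19/36), radius 1/108
tracing u1 down its 2-map path: center (5/9, 5/9), radius 1/90


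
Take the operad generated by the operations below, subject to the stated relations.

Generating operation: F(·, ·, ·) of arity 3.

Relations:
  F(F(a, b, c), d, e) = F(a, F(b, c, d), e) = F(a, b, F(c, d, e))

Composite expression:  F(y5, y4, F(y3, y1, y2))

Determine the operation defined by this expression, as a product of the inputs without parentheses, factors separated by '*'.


Every regrouping of F is equal, so read the y-inputs in written order.
F(y3, y1, y2) reduces to y3 * y1 * y2
F(y5, y4, F(y3, y1, y2)) reduces to y5 * y4 * y3 * y1 * y2

y5 * y4 * y3 * y1 * y2


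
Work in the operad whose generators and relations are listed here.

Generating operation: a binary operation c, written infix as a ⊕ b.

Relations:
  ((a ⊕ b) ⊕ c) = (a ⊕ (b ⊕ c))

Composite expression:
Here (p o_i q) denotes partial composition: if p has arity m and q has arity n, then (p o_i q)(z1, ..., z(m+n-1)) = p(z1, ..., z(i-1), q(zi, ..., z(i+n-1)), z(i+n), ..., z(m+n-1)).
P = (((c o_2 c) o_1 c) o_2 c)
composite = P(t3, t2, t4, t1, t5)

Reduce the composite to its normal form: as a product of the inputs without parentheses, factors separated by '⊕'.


t3 ⊕ t2 ⊕ t4 ⊕ t1 ⊕ t5

Key point: c is associative — brackets drop, the t-order remains.
(t2 ⊕ t4) spells out as t2 ⊕ t4
(t3 ⊕ (t2 ⊕ t4)) spells out as t3 ⊕ t2 ⊕ t4
(t1 ⊕ t5) spells out as t1 ⊕ t5
((t3 ⊕ (t2 ⊕ t4)) ⊕ (t1 ⊕ t5)) spells out as t3 ⊕ t2 ⊕ t4 ⊕ t1 ⊕ t5


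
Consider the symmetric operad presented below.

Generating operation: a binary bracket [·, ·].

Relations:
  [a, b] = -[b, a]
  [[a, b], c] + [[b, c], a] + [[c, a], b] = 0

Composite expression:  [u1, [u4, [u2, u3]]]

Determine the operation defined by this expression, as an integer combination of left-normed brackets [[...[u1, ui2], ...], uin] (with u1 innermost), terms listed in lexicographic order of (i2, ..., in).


-[[[u1, u2], u3], u4] + [[[u1, u3], u2], u4] + [[[u1, u4], u2], u3] - [[[u1, u4], u3], u2]

A multilinear Lie element is pinned by u1-initial words (u1 innermost).
Composite bracket: [u1, [u4, [u2, u3]]]
Expanding via [a, b] = ab - ba: 8 signed words (2^3 = 8).
Coefficients come from the u1-initial words:
  the word u1u2u3u4 carries sign -1 and contributes -[[[u1, u2], u3], u4]
  the word u1u3u2u4 carries sign +1 and contributes +[[[u1, u3], u2], u4]
  the word u1u4u2u3 carries sign +1 and contributes +[[[u1, u4], u2], u3]
  the word u1u4u3u2 carries sign -1 and contributes -[[[u1, u4], u3], u2]


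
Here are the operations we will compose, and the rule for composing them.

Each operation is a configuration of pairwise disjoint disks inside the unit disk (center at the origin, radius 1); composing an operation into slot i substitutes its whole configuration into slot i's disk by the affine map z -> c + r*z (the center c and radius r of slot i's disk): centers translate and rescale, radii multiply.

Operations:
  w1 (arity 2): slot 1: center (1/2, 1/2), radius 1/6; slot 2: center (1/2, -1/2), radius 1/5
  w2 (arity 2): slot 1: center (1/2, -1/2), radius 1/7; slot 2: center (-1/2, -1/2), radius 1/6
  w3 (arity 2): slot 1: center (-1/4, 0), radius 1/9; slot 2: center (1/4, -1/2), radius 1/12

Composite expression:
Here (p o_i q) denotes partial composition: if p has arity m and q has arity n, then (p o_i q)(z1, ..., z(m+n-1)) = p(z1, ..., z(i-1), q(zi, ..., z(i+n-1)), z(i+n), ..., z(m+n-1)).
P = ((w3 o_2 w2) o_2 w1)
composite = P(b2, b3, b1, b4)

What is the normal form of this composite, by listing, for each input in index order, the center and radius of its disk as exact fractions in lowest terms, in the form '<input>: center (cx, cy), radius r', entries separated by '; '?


b1: center (25/84, -23/42), radius 1/420; b2: center (-1/4, 0), radius 1/9; b3: center (25/84, -15/28), radius 1/504; b4: center (5/24, -13/24), radius 1/72

Follow each b-input down from w3: c' goes to c + r*c', radius to r*r'.
tracing b2 down its 1-map path: center (-1/4, 0), radius 1/9
tracing b3 down its 3-map path: center (25/84, -15/28), radius 1/504
tracing b1 down its 3-map path: center (25/84, -23/42), radius 1/420
tracing b4 down its 2-map path: center (5/24, -13/24), radius 1/72


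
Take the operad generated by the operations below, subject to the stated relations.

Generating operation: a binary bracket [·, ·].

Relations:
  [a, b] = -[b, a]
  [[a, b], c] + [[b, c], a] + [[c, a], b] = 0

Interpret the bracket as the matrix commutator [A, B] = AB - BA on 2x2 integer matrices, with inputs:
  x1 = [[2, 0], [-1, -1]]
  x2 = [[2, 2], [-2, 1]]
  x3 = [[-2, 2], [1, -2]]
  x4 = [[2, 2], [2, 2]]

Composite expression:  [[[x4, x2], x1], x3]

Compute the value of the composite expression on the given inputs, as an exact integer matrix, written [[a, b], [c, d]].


[[26, 8], [-4, -26]]

[x4, x2] = [[-8, -2], [2, 8]]
[[x4, x2], x1] = [[2, 6], [-10, -2]]
[[[x4, x2], x1], x3] = [[26, 8], [-4, -26]]


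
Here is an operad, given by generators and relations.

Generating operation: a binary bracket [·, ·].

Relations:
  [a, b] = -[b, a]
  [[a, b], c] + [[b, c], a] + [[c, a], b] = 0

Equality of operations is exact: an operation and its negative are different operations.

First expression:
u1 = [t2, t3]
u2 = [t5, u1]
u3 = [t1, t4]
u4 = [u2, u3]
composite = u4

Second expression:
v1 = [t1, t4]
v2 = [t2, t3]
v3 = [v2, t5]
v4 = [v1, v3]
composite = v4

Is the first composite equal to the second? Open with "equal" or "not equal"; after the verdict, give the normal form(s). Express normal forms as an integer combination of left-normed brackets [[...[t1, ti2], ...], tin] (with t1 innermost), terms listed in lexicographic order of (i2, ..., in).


equal; both compose to [[[[t1, t4], t2], t3], t5] - [[[[t1, t4], t3], t2], t5] - [[[[t1, t4], t5], t2], t3] + [[[[t1, t4], t5], t3], t2]


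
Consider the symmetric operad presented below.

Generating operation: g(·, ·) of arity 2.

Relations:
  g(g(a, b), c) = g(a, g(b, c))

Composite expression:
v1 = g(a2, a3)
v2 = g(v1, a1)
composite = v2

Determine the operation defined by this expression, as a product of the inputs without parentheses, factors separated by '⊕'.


a2 ⊕ a3 ⊕ a1

Key point: g is associative — brackets drop, the a-order remains.
g(a2, a3) spells out as a2 ⊕ a3
g(g(a2, a3), a1) spells out as a2 ⊕ a3 ⊕ a1


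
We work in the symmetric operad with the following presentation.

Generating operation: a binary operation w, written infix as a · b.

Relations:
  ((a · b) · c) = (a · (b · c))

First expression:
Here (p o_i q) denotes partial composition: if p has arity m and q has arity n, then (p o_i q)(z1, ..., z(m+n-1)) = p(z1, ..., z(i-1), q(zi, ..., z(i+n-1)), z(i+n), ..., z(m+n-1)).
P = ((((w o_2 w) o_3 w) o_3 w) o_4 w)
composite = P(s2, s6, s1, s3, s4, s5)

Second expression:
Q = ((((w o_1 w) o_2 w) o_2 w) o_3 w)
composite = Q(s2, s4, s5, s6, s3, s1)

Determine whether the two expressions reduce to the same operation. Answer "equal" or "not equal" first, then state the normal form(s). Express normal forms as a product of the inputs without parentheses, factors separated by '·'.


The first expression, normalized: s2 · s6 · s1 · s3 · s4 · s5
The second expression, normalized: s2 · s4 · s5 · s6 · s3 · s1
Different reductions; not equal.

not equal; the first gives s2 · s6 · s1 · s3 · s4 · s5 and the second s2 · s4 · s5 · s6 · s3 · s1


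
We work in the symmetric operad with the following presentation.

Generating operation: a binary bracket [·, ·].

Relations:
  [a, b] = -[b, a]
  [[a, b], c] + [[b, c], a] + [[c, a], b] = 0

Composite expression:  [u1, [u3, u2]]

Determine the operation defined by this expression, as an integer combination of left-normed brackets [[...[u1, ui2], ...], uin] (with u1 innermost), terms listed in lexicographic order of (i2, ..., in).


Expand each bracket as ab - ba; the u1-initial words give the coefficients.
Composite bracket: [u1, [u3, u2]]
Applying ab - ba throughout gives 4 signed words (2^2 = 4).
Keep just the words that open with u1:
  u1u2u3 (sign -1) contributes -[[u1, u2], u3]
  u1u3u2 (sign +1) contributes +[[u1, u3], u2]

-[[u1, u2], u3] + [[u1, u3], u2]


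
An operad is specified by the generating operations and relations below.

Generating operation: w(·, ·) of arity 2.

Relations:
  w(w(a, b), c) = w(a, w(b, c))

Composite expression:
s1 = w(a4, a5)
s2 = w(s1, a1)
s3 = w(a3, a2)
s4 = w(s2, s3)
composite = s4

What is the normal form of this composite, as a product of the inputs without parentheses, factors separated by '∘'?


a4 ∘ a5 ∘ a1 ∘ a3 ∘ a2

Key point: w is associative — brackets drop, the a-order remains.
w(a4, a5) flattens to a4 ∘ a5
w(w(a4, a5), a1) flattens to a4 ∘ a5 ∘ a1
w(a3, a2) flattens to a3 ∘ a2
w(w(w(a4, a5), a1), w(a3, a2)) flattens to a4 ∘ a5 ∘ a1 ∘ a3 ∘ a2


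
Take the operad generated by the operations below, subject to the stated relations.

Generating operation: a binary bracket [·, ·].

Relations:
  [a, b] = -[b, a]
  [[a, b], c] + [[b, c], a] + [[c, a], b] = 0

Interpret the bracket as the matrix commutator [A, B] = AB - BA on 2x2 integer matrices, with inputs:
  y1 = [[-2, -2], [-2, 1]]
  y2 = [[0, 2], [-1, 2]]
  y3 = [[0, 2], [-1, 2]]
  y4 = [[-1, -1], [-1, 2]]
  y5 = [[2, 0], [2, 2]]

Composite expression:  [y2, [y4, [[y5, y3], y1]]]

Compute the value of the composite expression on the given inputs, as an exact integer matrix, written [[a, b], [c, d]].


[[-56, 48], [-32, 56]]

[y5, y3] = [[-4, 0], [-4, 4]]
[[y5, y3], y1] = [[-8, 16], [-4, 8]]
[y4, [[y5, y3], y1]] = [[20, -64], [4, -20]]
[y2, [y4, [[y5, y3], y1]]] = [[-56, 48], [-32, 56]]


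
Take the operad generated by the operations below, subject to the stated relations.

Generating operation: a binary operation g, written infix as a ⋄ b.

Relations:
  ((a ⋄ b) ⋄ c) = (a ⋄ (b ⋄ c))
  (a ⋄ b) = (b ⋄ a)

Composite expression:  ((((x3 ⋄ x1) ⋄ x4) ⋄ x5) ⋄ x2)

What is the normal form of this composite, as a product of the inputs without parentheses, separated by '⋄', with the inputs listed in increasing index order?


x1 ⋄ x2 ⋄ x3 ⋄ x4 ⋄ x5

Any arrangement under g is one operation, so sort the x-inputs.
(x3 ⋄ x1) spells out as x3 ⋄ x1
((x3 ⋄ x1) ⋄ x4) spells out as x3 ⋄ x1 ⋄ x4
(((x3 ⋄ x1) ⋄ x4) ⋄ x5) spells out as x3 ⋄ x1 ⋄ x4 ⋄ x5
((((x3 ⋄ x1) ⋄ x4) ⋄ x5) ⋄ x2) spells out as x3 ⋄ x1 ⋄ x4 ⋄ x5 ⋄ x2
the factors in increasing index order: x1 ⋄ x2 ⋄ x3 ⋄ x4 ⋄ x5


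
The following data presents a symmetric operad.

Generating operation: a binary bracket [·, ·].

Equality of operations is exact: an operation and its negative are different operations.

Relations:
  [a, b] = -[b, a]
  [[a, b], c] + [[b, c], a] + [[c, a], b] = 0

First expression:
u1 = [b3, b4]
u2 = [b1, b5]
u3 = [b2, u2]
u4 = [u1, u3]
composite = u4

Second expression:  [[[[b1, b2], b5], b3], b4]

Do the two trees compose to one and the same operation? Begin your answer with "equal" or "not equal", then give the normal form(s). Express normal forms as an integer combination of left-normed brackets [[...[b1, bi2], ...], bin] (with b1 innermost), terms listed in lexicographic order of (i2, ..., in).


Reducing the first expression gives [[[[b1, b5], b2], b3], b4] - [[[[b1, b5], b2], b4], b3]
Reducing the second expression gives [[[[b1, b2], b5], b3], b4]
They disagree, so not equal.

not equal — first [[[[b1, b5], b2], b3], b4] - [[[[b1, b5], b2], b4], b3], second [[[[b1, b2], b5], b3], b4]


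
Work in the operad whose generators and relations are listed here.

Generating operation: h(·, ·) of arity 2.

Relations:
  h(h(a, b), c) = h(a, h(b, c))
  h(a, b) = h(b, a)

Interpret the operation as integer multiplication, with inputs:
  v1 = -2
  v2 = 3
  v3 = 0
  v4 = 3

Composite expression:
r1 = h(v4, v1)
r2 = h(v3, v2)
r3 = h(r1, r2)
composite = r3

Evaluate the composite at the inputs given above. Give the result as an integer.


0

h(v4, v1) = -6
h(v3, v2) = 0
h(h(v4, v1), h(v3, v2)) = 0


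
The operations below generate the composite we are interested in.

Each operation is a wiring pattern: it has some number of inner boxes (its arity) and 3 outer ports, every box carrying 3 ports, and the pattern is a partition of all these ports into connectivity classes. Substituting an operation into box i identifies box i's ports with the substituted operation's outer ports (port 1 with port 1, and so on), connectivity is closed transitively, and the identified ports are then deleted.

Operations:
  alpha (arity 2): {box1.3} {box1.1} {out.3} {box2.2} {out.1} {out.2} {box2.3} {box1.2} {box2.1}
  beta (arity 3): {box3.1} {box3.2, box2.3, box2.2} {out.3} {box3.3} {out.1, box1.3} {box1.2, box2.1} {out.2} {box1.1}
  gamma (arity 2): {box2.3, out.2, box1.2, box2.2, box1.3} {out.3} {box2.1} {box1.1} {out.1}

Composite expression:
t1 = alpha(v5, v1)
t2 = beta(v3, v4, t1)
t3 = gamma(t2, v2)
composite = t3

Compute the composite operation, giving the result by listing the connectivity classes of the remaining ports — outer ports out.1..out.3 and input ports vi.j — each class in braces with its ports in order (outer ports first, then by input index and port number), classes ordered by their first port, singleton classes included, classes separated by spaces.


{out.1} {out.2, v2.2, v2.3} {out.3} {v1.1} {v1.2} {v1.3} {v2.1} {v3.1} {v3.2, v4.1} {v3.3} {v4.2, v4.3} {v5.1} {v5.2} {v5.3}

Connectivity passes through glued gamma-boundaries; trace each wire chain.
alpha over (v5, v1) gives {out.1} {out.2} {out.3} {v1.1} {v1.2} {v1.3} {v5.1} {v5.2} {v5.3}, out.j being that stage's outer ports
beta over (v3, v4, v5, v1) gives {out.1, v3.3} {out.2} {out.3} {v1.1} {v1.2} {v1.3} {v3.1} {v3.2, v4.1} {v4.2, v4.3} {v5.1} {v5.2} {v5.3}, out.j being that stage's outer ports
gamma over (v3, v4, v5, v1, v2) gives {out.1} {out.2, v2.2, v2.3} {out.3} {v1.1} {v1.2} {v1.3} {v2.1} {v3.1} {v3.2, v4.1} {v3.3} {v4.2, v4.3} {v5.1} {v5.2} {v5.3}, out.j being that stage's outer ports


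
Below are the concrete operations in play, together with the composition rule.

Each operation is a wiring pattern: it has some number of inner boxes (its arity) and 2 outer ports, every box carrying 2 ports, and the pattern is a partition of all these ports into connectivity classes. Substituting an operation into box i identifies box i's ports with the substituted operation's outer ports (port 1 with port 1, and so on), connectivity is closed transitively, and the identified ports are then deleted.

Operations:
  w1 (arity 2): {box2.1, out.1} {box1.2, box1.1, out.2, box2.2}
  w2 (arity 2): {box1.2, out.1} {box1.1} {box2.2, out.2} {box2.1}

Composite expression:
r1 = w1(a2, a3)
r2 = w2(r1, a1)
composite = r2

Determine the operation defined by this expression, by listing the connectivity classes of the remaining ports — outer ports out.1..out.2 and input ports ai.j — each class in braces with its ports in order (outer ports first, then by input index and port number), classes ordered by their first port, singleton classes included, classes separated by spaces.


{out.1, a2.1, a2.2, a3.2} {out.2, a1.2} {a1.1} {a3.1}
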